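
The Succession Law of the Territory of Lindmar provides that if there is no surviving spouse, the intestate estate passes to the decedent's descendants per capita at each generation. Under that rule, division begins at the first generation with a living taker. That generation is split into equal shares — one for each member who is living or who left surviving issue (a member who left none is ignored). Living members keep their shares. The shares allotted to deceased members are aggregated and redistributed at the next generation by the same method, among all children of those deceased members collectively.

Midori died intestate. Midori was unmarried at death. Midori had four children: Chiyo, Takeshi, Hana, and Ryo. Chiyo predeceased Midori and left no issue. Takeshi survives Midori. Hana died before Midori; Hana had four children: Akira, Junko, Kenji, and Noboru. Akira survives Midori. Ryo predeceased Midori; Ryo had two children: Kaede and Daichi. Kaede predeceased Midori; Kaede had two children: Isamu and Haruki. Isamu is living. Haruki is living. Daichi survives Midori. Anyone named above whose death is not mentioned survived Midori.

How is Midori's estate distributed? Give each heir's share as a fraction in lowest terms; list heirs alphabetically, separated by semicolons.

Akira 1/9; Daichi 1/9; Haruki 1/18; Isamu 1/18; Junko 1/9; Kenji 1/9; Noboru 1/9; Takeshi 1/3

There is no surviving spouse, so the entire estate passes to Midori's descendants per capita at each generation.
At generation 1 (Takeshi, Hana, Ryo) there are 3 shares of (1)/3 = 1/3 each.
Living: Takeshi — each takes 1/3.
Deceased: Hana and Ryo. Their combined 2/3 is pooled and carried to generation 2.
At generation 2 (Akira, Junko, Kenji, Noboru, Kaede, Daichi) there are 6 shares of (2/3)/6 = 1/9 each.
Living: Akira, Junko, Kenji, Noboru, and Daichi — each takes 1/9.
Deceased: Kaede. That 1/9 share is carried to generation 3.
At generation 3 (Isamu, Haruki) there are 2 shares of (1/9)/2 = 1/18 each.
Living: Isamu and Haruki — each takes 1/18.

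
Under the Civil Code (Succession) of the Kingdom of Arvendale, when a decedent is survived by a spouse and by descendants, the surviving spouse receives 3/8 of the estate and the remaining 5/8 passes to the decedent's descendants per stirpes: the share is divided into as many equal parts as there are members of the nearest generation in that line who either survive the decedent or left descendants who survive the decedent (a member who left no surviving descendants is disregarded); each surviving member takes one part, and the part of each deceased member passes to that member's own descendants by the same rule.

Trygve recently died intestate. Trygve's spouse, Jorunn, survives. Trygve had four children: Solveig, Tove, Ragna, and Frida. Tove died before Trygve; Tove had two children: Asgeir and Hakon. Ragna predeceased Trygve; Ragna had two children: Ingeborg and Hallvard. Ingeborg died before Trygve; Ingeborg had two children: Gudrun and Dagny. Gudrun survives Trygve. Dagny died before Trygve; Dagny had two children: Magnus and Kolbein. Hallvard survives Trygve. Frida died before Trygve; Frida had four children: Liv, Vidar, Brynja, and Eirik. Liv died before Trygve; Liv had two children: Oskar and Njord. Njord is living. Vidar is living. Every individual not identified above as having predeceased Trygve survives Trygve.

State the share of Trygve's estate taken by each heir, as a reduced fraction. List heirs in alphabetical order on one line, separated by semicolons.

Jorunn, as surviving spouse, takes 3/8.
The remaining 5/8 passes to Trygve's descendants per stirpes.
The 5/8 is divided into 4 equal shares of 5/32 among Solveig, Tove, Ragna, Frida.
Solveig is living and takes 5/32.
Tove predeceased; the 5/32 allotted to Tove's branch passes to Tove's issue by representation.
The 5/32 is divided into 2 equal shares of 5/64 among Asgeir, Hakon.
Asgeir is living and takes 5/64.
Hakon is living and takes 5/64.
Ragna predeceased; the 5/32 allotted to Ragna's branch passes to Ragna's issue by representation.
The 5/32 is divided into 2 equal shares of 5/64 among Ingeborg, Hallvard.
Ingeborg predeceased; the 5/64 allotted to Ingeborg's branch passes to Ingeborg's issue by representation.
The 5/64 is divided into 2 equal shares of 5/128 among Gudrun, Dagny.
Gudrun is living and takes 5/128.
Dagny predeceased; the 5/128 allotted to Dagny's branch passes to Dagny's issue by representation.
The 5/128 is divided into 2 equal shares of 5/256 among Magnus, Kolbein.
Magnus is living and takes 5/256.
Kolbein is living and takes 5/256.
Hallvard is living and takes 5/64.
Frida predeceased; the 5/32 allotted to Frida's branch passes to Frida's issue by representation.
The 5/32 is divided into 4 equal shares of 5/128 among Liv, Vidar, Brynja, Eirik.
Liv predeceased; the 5/128 allotted to Liv's branch passes to Liv's issue by representation.
The 5/128 is divided into 2 equal shares of 5/256 among Oskar, Njord.
Oskar is living and takes 5/256.
Njord is living and takes 5/256.
Vidar is living and takes 5/128.
Brynja is living and takes 5/128.
Eirik is living and takes 5/128.

Asgeir 5/64; Brynja 5/128; Eirik 5/128; Gudrun 5/128; Hakon 5/64; Hallvard 5/64; Jorunn 3/8; Kolbein 5/256; Magnus 5/256; Njord 5/256; Oskar 5/256; Solveig 5/32; Vidar 5/128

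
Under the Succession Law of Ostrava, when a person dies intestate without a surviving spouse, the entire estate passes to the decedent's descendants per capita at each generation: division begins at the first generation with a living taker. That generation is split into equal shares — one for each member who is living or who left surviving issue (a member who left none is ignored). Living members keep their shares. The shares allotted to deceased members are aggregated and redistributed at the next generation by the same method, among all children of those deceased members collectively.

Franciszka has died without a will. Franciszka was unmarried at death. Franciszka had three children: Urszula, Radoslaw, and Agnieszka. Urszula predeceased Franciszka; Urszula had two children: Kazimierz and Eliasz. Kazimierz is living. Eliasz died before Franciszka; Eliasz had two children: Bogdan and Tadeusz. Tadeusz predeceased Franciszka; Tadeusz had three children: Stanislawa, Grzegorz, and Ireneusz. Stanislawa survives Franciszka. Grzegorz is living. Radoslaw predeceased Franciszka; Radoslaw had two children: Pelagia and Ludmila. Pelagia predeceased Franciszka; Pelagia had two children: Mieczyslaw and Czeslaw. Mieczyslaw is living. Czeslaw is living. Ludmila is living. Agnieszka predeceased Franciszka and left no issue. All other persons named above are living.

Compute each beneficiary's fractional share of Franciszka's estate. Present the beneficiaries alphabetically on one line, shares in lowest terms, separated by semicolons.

Bogdan 1/8; Czeslaw 1/8; Grzegorz 1/24; Ireneusz 1/24; Kazimierz 1/4; Ludmila 1/4; Mieczyslaw 1/8; Stanislawa 1/24

There is no surviving spouse, so the entire estate passes to Franciszka's descendants per capita at each generation.
No one at generation 1 (Urszula, Radoslaw) is living; moving to the next generation.
At generation 2 (Kazimierz, Eliasz, Pelagia, Ludmila) there are 4 shares of (1)/4 = 1/4 each.
Living: Kazimierz and Ludmila — each takes 1/4.
Deceased: Eliasz and Pelagia. Their combined 1/2 is pooled and carried to generation 3.
At generation 3 (Bogdan, Tadeusz, Mieczyslaw, Czeslaw) there are 4 shares of (1/2)/4 = 1/8 each.
Living: Bogdan, Mieczyslaw, and Czeslaw — each takes 1/8.
Deceased: Tadeusz. That 1/8 share is carried to generation 4.
At generation 4 (Stanislawa, Grzegorz, Ireneusz) there are 3 shares of (1/8)/3 = 1/24 each.
Living: Stanislawa, Grzegorz, and Ireneusz — each takes 1/24.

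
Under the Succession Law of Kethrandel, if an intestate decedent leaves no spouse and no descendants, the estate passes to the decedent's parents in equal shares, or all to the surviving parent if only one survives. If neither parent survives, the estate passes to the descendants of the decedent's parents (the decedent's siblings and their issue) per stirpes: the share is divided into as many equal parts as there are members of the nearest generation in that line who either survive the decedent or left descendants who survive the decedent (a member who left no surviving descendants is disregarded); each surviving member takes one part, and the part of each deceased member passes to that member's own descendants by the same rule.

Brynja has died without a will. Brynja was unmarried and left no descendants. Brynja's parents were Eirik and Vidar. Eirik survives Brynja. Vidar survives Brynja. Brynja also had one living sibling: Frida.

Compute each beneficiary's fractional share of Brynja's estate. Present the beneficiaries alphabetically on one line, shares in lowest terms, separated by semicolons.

Eirik 1/2; Vidar 1/2

Both parents survive, so Eirik and Vidar each take 1/2. The siblings take nothing because a surviving parent has priority.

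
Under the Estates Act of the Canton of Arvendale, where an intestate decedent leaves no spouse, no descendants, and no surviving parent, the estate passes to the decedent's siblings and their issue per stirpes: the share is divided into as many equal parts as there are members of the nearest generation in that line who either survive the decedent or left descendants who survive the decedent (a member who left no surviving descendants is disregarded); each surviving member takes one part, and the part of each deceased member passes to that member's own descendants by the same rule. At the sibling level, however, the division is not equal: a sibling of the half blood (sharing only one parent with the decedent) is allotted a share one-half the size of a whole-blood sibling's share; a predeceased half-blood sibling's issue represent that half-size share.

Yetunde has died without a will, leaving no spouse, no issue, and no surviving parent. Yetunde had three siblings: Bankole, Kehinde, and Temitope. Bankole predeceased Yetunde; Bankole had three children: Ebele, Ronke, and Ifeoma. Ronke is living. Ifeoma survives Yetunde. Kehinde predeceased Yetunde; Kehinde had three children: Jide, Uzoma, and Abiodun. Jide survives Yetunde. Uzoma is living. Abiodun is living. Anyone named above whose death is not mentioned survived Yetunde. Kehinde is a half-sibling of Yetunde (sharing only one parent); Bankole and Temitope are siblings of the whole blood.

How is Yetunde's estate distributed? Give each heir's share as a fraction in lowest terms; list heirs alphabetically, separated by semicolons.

Abiodun 1/15; Ebele 2/15; Ifeoma 2/15; Jide 1/15; Ronke 2/15; Temitope 2/5; Uzoma 1/15

No spouse, descendants, or parent survives, so the estate passes to Yetunde's siblings per stirpes.
Half-blood siblings count for one-half the weight of whole-blood siblings at the initial division.
Dividing 1 in proportion to weights (total weight 5/2): Bankole (weight 1) → 2/5; Kehinde (weight 1/2) → 1/5; Temitope (weight 1) → 2/5.
Bankole predeceased; the 2/5 allotted to Bankole's branch passes to Bankole's issue by representation.
The 2/5 is divided into 3 equal shares of 2/15 among Ebele, Ronke, Ifeoma.
Ebele is living and takes 2/15.
Ronke is living and takes 2/15.
Ifeoma is living and takes 2/15.
Kehinde predeceased; the 1/5 allotted to Kehinde's branch passes to Kehinde's issue by representation.
The 1/5 is divided into 3 equal shares of 1/15 among Jide, Uzoma, Abiodun.
Jide is living and takes 1/15.
Uzoma is living and takes 1/15.
Abiodun is living and takes 1/15.
Temitope is living and takes 2/5.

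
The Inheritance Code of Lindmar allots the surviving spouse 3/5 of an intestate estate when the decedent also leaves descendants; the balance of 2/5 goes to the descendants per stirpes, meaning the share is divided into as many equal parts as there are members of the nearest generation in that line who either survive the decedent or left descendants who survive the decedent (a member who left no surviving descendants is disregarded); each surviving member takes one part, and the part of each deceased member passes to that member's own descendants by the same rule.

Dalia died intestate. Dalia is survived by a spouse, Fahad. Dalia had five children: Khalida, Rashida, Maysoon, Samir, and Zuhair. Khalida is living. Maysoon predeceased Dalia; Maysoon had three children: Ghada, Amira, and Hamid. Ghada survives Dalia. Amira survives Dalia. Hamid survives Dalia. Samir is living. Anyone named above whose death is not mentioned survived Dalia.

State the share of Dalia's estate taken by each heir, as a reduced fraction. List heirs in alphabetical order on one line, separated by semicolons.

Amira 2/75; Fahad 3/5; Ghada 2/75; Hamid 2/75; Khalida 2/25; Rashida 2/25; Samir 2/25; Zuhair 2/25

Fahad, as surviving spouse, takes 3/5.
The remaining 2/5 passes to Dalia's descendants per stirpes.
The 2/5 is divided into 5 equal shares of 2/25 among Khalida, Rashida, Maysoon, Samir, Zuhair.
Khalida is living and takes 2/25.
Rashida is living and takes 2/25.
Maysoon predeceased; the 2/25 allotted to Maysoon's branch passes to Maysoon's issue by representation.
The 2/25 is divided into 3 equal shares of 2/75 among Ghada, Amira, Hamid.
Ghada is living and takes 2/75.
Amira is living and takes 2/75.
Hamid is living and takes 2/75.
Samir is living and takes 2/25.
Zuhair is living and takes 2/25.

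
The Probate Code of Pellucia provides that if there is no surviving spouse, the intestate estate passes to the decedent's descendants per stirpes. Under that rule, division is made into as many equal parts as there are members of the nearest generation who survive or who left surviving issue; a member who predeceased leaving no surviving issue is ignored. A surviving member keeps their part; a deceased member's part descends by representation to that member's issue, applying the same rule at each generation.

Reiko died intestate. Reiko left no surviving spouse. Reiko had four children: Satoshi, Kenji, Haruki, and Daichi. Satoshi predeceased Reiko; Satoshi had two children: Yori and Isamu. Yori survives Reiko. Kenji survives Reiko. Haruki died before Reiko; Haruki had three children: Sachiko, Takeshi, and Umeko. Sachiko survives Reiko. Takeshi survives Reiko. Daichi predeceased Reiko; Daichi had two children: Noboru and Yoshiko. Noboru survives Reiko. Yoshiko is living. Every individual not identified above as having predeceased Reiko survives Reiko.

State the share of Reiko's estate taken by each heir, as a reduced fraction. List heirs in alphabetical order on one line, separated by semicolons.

There is no surviving spouse, so the entire estate passes to Reiko's descendants per stirpes.
The estate is divided into 4 equal shares of 1/4 among Satoshi, Kenji, Haruki, Daichi.
Satoshi predeceased; the 1/4 allotted to Satoshi's branch passes to Satoshi's issue by representation.
The 1/4 is divided into 2 equal shares of 1/8 among Yori, Isamu.
Yori is living and takes 1/8.
Isamu is living and takes 1/8.
Kenji is living and takes 1/4.
Haruki predeceased; the 1/4 allotted to Haruki's branch passes to Haruki's issue by representation.
The 1/4 is divided into 3 equal shares of 1/12 among Sachiko, Takeshi, Umeko.
Sachiko is living and takes 1/12.
Takeshi is living and takes 1/12.
Umeko is living and takes 1/12.
Daichi predeceased; the 1/4 allotted to Daichi's branch passes to Daichi's issue by representation.
The 1/4 is divided into 2 equal shares of 1/8 among Noboru, Yoshiko.
Noboru is living and takes 1/8.
Yoshiko is living and takes 1/8.

Isamu 1/8; Kenji 1/4; Noboru 1/8; Sachiko 1/12; Takeshi 1/12; Umeko 1/12; Yori 1/8; Yoshiko 1/8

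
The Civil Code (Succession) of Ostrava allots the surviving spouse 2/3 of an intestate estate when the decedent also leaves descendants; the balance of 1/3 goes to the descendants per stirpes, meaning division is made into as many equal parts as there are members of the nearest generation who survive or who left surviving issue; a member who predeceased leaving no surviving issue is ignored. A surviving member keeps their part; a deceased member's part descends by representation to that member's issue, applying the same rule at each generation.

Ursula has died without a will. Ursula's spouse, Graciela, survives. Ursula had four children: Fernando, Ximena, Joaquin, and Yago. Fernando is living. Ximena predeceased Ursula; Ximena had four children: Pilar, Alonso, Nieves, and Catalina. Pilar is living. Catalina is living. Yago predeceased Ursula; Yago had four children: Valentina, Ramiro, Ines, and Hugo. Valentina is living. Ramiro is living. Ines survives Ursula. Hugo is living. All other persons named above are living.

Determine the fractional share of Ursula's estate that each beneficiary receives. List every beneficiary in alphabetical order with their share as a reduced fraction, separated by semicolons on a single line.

Alonso 1/48; Catalina 1/48; Fernando 1/12; Graciela 2/3; Hugo 1/48; Ines 1/48; Joaquin 1/12; Nieves 1/48; Pilar 1/48; Ramiro 1/48; Valentina 1/48

Graciela, as surviving spouse, takes 2/3.
The remaining 1/3 passes to Ursula's descendants per stirpes.
The 1/3 is divided into 4 equal shares of 1/12 among Fernando, Ximena, Joaquin, Yago.
Fernando is living and takes 1/12.
Ximena predeceased; the 1/12 allotted to Ximena's branch passes to Ximena's issue by representation.
The 1/12 is divided into 4 equal shares of 1/48 among Pilar, Alonso, Nieves, Catalina.
Pilar is living and takes 1/48.
Alonso is living and takes 1/48.
Nieves is living and takes 1/48.
Catalina is living and takes 1/48.
Joaquin is living and takes 1/12.
Yago predeceased; the 1/12 allotted to Yago's branch passes to Yago's issue by representation.
The 1/12 is divided into 4 equal shares of 1/48 among Valentina, Ramiro, Ines, Hugo.
Valentina is living and takes 1/48.
Ramiro is living and takes 1/48.
Ines is living and takes 1/48.
Hugo is living and takes 1/48.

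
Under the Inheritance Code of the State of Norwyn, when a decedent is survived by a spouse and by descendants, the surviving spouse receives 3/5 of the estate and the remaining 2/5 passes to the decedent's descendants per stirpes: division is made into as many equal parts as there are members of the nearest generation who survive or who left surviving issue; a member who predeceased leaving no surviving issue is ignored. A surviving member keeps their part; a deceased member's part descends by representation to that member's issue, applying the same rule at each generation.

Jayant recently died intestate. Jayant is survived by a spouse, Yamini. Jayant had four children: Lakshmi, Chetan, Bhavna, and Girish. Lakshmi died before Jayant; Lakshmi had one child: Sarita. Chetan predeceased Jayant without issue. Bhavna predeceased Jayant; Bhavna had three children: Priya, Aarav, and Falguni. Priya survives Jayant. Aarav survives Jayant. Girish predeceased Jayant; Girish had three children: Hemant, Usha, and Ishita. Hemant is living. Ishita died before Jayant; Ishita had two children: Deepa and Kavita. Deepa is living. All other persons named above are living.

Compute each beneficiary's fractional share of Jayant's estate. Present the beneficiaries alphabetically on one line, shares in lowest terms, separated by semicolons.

Yamini, as surviving spouse, takes 3/5.
The remaining 2/5 passes to Jayant's descendants per stirpes.
Chetan left no surviving issue, so that branch lapses and is disregarded.
The 2/5 is divided into 3 equal shares of 2/15 among Lakshmi, Bhavna, Girish.
Lakshmi predeceased; the 2/15 allotted to Lakshmi's branch passes to Lakshmi's issue by representation.
Sarita is the sole taker at this level and receives the full 2/15.
Bhavna predeceased; the 2/15 allotted to Bhavna's branch passes to Bhavna's issue by representation.
The 2/15 is divided into 3 equal shares of 2/45 among Priya, Aarav, Falguni.
Priya is living and takes 2/45.
Aarav is living and takes 2/45.
Falguni is living and takes 2/45.
Girish predeceased; the 2/15 allotted to Girish's branch passes to Girish's issue by representation.
The 2/15 is divided into 3 equal shares of 2/45 among Hemant, Usha, Ishita.
Hemant is living and takes 2/45.
Usha is living and takes 2/45.
Ishita predeceased; the 2/45 allotted to Ishita's branch passes to Ishita's issue by representation.
The 2/45 is divided into 2 equal shares of 1/45 among Deepa, Kavita.
Deepa is living and takes 1/45.
Kavita is living and takes 1/45.

Aarav 2/45; Deepa 1/45; Falguni 2/45; Hemant 2/45; Kavita 1/45; Priya 2/45; Sarita 2/15; Usha 2/45; Yamini 3/5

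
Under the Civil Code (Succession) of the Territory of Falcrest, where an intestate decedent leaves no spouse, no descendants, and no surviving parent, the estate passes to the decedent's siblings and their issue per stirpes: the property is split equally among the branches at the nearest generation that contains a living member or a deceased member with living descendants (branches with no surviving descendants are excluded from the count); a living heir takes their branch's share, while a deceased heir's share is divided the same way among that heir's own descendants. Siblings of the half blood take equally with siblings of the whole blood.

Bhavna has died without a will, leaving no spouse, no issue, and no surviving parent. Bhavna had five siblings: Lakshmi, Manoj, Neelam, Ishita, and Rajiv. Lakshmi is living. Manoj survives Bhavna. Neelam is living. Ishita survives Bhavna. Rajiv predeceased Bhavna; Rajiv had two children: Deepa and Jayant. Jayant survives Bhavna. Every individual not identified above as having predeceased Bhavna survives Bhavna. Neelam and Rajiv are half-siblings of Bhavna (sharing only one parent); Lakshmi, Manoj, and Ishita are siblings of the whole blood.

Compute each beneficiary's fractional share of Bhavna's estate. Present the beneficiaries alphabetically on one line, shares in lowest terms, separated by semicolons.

No spouse, descendants, or parent survives, so the estate passes to Bhavna's siblings per stirpes.
Half-blood and whole-blood siblings take equally under the stated rule.
The estate is divided into 5 equal shares of 1/5 among Lakshmi, Manoj, Neelam, Ishita, Rajiv.
Lakshmi is living and takes 1/5.
Manoj is living and takes 1/5.
Neelam is living and takes 1/5.
Ishita is living and takes 1/5.
Rajiv predeceased; the 1/5 allotted to Rajiv's branch passes to Rajiv's issue by representation.
The 1/5 is divided into 2 equal shares of 1/10 among Deepa, Jayant.
Deepa is living and takes 1/10.
Jayant is living and takes 1/10.

Deepa 1/10; Ishita 1/5; Jayant 1/10; Lakshmi 1/5; Manoj 1/5; Neelam 1/5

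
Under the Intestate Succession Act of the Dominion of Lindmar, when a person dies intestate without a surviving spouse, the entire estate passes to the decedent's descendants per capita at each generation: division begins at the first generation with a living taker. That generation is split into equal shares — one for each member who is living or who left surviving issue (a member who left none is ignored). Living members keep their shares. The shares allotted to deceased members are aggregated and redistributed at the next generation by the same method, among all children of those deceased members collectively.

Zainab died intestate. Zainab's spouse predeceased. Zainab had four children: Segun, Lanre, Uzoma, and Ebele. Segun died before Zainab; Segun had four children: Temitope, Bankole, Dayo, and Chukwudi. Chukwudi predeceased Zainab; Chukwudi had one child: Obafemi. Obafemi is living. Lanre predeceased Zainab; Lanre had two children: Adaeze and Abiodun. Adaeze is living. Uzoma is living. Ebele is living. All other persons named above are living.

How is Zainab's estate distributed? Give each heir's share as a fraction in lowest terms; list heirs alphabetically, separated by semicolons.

There is no surviving spouse, so the entire estate passes to Zainab's descendants per capita at each generation.
At generation 1 (Segun, Lanre, Uzoma, Ebele) there are 4 shares of (1)/4 = 1/4 each.
Living: Uzoma and Ebele — each takes 1/4.
Deceased: Segun and Lanre. Their combined 1/2 is pooled and carried to generation 2.
At generation 2 (Temitope, Bankole, Dayo, Chukwudi, Adaeze, Abiodun) there are 6 shares of (1/2)/6 = 1/12 each.
Living: Temitope, Bankole, Dayo, Adaeze, and Abiodun — each takes 1/12.
Deceased: Chukwudi. That 1/12 share is carried to generation 3.
At generation 3 (Obafemi) there are 1 shares of (1/12)/1 = 1/12 each.
Living: Obafemi — each takes 1/12.

Abiodun 1/12; Adaeze 1/12; Bankole 1/12; Dayo 1/12; Ebele 1/4; Obafemi 1/12; Temitope 1/12; Uzoma 1/4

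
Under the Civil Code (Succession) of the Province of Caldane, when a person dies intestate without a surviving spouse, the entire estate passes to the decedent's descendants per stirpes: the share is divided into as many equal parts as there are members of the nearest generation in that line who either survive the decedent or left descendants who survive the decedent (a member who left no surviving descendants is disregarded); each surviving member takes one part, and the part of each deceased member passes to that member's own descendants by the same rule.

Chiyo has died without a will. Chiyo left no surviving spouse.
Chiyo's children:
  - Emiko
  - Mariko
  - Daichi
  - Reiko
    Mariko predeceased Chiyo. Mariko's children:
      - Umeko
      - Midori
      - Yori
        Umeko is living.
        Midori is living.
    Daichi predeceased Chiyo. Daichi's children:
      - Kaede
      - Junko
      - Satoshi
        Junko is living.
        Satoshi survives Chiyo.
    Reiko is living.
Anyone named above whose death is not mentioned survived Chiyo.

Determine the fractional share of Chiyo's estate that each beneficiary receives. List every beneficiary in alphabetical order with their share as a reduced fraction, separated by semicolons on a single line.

There is no surviving spouse, so the entire estate passes to Chiyo's descendants per stirpes.
The estate is divided into 4 equal shares of 1/4 among Emiko, Mariko, Daichi, Reiko.
Emiko is living and takes 1/4.
Mariko predeceased; the 1/4 allotted to Mariko's branch passes to Mariko's issue by representation.
The 1/4 is divided into 3 equal shares of 1/12 among Umeko, Midori, Yori.
Umeko is living and takes 1/12.
Midori is living and takes 1/12.
Yori is living and takes 1/12.
Daichi predeceased; the 1/4 allotted to Daichi's branch passes to Daichi's issue by representation.
The 1/4 is divided into 3 equal shares of 1/12 among Kaede, Junko, Satoshi.
Kaede is living and takes 1/12.
Junko is living and takes 1/12.
Satoshi is living and takes 1/12.
Reiko is living and takes 1/4.

Emiko 1/4; Junko 1/12; Kaede 1/12; Midori 1/12; Reiko 1/4; Satoshi 1/12; Umeko 1/12; Yori 1/12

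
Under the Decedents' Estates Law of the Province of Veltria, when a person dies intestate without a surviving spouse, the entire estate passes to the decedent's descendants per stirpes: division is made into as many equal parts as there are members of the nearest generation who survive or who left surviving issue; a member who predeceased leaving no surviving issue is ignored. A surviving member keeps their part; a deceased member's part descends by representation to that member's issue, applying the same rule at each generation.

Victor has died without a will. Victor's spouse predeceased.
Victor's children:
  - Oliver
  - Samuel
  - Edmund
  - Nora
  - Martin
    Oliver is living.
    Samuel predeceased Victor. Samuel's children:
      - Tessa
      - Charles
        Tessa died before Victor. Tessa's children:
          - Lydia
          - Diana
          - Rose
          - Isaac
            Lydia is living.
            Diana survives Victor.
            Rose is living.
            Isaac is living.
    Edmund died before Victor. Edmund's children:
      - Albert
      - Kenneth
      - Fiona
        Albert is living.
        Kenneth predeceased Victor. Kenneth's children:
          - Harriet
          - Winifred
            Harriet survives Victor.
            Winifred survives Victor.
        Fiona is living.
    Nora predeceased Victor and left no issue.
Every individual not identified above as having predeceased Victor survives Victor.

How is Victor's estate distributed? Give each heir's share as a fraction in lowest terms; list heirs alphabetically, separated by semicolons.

Albert 1/12; Charles 1/8; Diana 1/32; Fiona 1/12; Harriet 1/24; Isaac 1/32; Lydia 1/32; Martin 1/4; Oliver 1/4; Rose 1/32; Winifred 1/24

There is no surviving spouse, so the entire estate passes to Victor's descendants per stirpes.
Nora left no surviving issue, so that branch lapses and is disregarded.
The estate is divided into 4 equal shares of 1/4 among Oliver, Samuel, Edmund, Martin.
Oliver is living and takes 1/4.
Samuel predeceased; the 1/4 allotted to Samuel's branch passes to Samuel's issue by representation.
The 1/4 is divided into 2 equal shares of 1/8 among Tessa, Charles.
Tessa predeceased; the 1/8 allotted to Tessa's branch passes to Tessa's issue by representation.
The 1/8 is divided into 4 equal shares of 1/32 among Lydia, Diana, Rose, Isaac.
Lydia is living and takes 1/32.
Diana is living and takes 1/32.
Rose is living and takes 1/32.
Isaac is living and takes 1/32.
Charles is living and takes 1/8.
Edmund predeceased; the 1/4 allotted to Edmund's branch passes to Edmund's issue by representation.
The 1/4 is divided into 3 equal shares of 1/12 among Albert, Kenneth, Fiona.
Albert is living and takes 1/12.
Kenneth predeceased; the 1/12 allotted to Kenneth's branch passes to Kenneth's issue by representation.
The 1/12 is divided into 2 equal shares of 1/24 among Harriet, Winifred.
Harriet is living and takes 1/24.
Winifred is living and takes 1/24.
Fiona is living and takes 1/12.
Martin is living and takes 1/4.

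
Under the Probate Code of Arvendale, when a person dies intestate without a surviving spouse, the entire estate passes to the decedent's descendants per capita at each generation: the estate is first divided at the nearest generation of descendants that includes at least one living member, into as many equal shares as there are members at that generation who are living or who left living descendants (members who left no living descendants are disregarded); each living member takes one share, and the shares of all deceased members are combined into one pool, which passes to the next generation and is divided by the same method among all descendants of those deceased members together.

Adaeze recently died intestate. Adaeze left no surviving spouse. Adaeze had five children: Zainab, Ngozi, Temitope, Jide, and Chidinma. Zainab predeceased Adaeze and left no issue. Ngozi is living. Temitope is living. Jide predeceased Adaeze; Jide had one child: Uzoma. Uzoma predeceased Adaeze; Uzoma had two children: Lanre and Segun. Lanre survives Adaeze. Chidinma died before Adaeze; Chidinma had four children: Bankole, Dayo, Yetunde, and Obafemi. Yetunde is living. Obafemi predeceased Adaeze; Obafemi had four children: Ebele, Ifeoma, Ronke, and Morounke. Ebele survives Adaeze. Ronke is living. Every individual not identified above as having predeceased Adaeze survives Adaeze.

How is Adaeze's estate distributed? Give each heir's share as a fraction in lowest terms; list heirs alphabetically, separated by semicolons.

Bankole 1/10; Dayo 1/10; Ebele 1/30; Ifeoma 1/30; Lanre 1/30; Morounke 1/30; Ngozi 1/4; Ronke 1/30; Segun 1/30; Temitope 1/4; Yetunde 1/10

There is no surviving spouse, so the entire estate passes to Adaeze's descendants per capita at each generation.
At generation 1 (Ngozi, Temitope, Jide, Chidinma) there are 4 shares of (1)/4 = 1/4 each.
Living: Ngozi and Temitope — each takes 1/4.
Deceased: Jide and Chidinma. Their combined 1/2 is pooled and carried to generation 2.
At generation 2 (Uzoma, Bankole, Dayo, Yetunde, Obafemi) there are 5 shares of (1/2)/5 = 1/10 each.
Living: Bankole, Dayo, and Yetunde — each takes 1/10.
Deceased: Uzoma and Obafemi. Their combined 1/5 is pooled and carried to generation 3.
At generation 3 (Lanre, Segun, Ebele, Ifeoma, Ronke, Morounke) there are 6 shares of (1/5)/6 = 1/30 each.
Living: Lanre, Segun, Ebele, Ifeoma, Ronke, and Morounke — each takes 1/30.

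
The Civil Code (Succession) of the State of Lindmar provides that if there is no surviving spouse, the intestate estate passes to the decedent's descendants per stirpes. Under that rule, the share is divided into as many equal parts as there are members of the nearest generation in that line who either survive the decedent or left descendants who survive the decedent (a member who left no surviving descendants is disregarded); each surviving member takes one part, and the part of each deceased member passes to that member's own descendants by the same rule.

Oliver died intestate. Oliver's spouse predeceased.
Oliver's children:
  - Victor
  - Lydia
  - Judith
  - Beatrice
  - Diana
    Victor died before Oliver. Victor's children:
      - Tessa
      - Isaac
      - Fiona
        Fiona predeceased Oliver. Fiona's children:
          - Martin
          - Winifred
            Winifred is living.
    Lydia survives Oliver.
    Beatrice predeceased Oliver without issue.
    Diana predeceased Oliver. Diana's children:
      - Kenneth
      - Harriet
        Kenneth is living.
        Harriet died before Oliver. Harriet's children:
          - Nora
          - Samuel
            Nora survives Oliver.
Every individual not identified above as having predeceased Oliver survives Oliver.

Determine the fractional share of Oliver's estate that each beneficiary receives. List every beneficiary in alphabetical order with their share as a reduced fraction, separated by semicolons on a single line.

Isaac 1/12; Judith 1/4; Kenneth 1/8; Lydia 1/4; Martin 1/24; Nora 1/16; Samuel 1/16; Tessa 1/12; Winifred 1/24

There is no surviving spouse, so the entire estate passes to Oliver's descendants per stirpes.
Beatrice left no surviving issue, so that branch lapses and is disregarded.
The estate is divided into 4 equal shares of 1/4 among Victor, Lydia, Judith, Diana.
Victor predeceased; the 1/4 allotted to Victor's branch passes to Victor's issue by representation.
The 1/4 is divided into 3 equal shares of 1/12 among Tessa, Isaac, Fiona.
Tessa is living and takes 1/12.
Isaac is living and takes 1/12.
Fiona predeceased; the 1/12 allotted to Fiona's branch passes to Fiona's issue by representation.
The 1/12 is divided into 2 equal shares of 1/24 among Martin, Winifred.
Martin is living and takes 1/24.
Winifred is living and takes 1/24.
Lydia is living and takes 1/4.
Judith is living and takes 1/4.
Diana predeceased; the 1/4 allotted to Diana's branch passes to Diana's issue by representation.
The 1/4 is divided into 2 equal shares of 1/8 among Kenneth, Harriet.
Kenneth is living and takes 1/8.
Harriet predeceased; the 1/8 allotted to Harriet's branch passes to Harriet's issue by representation.
The 1/8 is divided into 2 equal shares of 1/16 among Nora, Samuel.
Nora is living and takes 1/16.
Samuel is living and takes 1/16.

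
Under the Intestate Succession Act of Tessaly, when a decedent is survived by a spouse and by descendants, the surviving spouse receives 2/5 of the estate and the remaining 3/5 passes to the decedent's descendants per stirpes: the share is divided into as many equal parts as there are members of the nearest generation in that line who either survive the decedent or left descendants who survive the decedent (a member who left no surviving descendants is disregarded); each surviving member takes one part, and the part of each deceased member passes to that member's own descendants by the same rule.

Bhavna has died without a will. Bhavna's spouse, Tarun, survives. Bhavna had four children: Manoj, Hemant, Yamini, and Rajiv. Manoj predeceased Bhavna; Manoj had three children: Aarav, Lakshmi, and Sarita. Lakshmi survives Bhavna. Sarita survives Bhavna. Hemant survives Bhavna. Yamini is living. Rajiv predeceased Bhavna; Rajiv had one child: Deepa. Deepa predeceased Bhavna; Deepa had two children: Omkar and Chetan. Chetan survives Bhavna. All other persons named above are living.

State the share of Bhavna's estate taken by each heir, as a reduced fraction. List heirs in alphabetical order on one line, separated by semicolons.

Tarun, as surviving spouse, takes 2/5.
The remaining 3/5 passes to Bhavna's descendants per stirpes.
The 3/5 is divided into 4 equal shares of 3/20 among Manoj, Hemant, Yamini, Rajiv.
Manoj predeceased; the 3/20 allotted to Manoj's branch passes to Manoj's issue by representation.
The 3/20 is divided into 3 equal shares of 1/20 among Aarav, Lakshmi, Sarita.
Aarav is living and takes 1/20.
Lakshmi is living and takes 1/20.
Sarita is living and takes 1/20.
Hemant is living and takes 3/20.
Yamini is living and takes 3/20.
Rajiv predeceased; the 3/20 allotted to Rajiv's branch passes to Rajiv's issue by representation.
Deepa's line is the sole branch at this level, so the full 3/20 passes to Deepa's issue by representation.
The 3/20 is divided into 2 equal shares of 3/40 among Omkar, Chetan.
Omkar is living and takes 3/40.
Chetan is living and takes 3/40.

Aarav 1/20; Chetan 3/40; Hemant 3/20; Lakshmi 1/20; Omkar 3/40; Sarita 1/20; Tarun 2/5; Yamini 3/20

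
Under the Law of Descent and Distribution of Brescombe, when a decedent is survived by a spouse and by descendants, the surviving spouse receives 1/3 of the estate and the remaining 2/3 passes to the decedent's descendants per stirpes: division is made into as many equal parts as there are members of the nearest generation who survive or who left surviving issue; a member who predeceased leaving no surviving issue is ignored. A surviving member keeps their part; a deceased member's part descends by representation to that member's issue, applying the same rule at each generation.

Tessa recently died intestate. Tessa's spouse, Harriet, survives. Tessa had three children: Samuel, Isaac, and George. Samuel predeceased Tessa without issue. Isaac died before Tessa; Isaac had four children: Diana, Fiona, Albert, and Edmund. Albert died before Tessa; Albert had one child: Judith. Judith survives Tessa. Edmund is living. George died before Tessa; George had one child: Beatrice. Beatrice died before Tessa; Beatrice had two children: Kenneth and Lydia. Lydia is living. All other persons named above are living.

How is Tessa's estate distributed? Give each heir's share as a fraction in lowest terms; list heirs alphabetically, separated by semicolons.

Diana 1/12; Edmund 1/12; Fiona 1/12; Harriet 1/3; Judith 1/12; Kenneth 1/6; Lydia 1/6

Harriet, as surviving spouse, takes 1/3.
The remaining 2/3 passes to Tessa's descendants per stirpes.
Samuel left no surviving issue, so that branch lapses and is disregarded.
The 2/3 is divided into 2 equal shares of 1/3 among Isaac, George.
Isaac predeceased; the 1/3 allotted to Isaac's branch passes to Isaac's issue by representation.
The 1/3 is divided into 4 equal shares of 1/12 among Diana, Fiona, Albert, Edmund.
Diana is living and takes 1/12.
Fiona is living and takes 1/12.
Albert predeceased; the 1/12 allotted to Albert's branch passes to Albert's issue by representation.
Judith is the sole taker at this level and receives the full 1/12.
Edmund is living and takes 1/12.
George predeceased; the 1/3 allotted to George's branch passes to George's issue by representation.
Beatrice's line is the sole branch at this level, so the full 1/3 passes to Beatrice's issue by representation.
The 1/3 is divided into 2 equal shares of 1/6 among Kenneth, Lydia.
Kenneth is living and takes 1/6.
Lydia is living and takes 1/6.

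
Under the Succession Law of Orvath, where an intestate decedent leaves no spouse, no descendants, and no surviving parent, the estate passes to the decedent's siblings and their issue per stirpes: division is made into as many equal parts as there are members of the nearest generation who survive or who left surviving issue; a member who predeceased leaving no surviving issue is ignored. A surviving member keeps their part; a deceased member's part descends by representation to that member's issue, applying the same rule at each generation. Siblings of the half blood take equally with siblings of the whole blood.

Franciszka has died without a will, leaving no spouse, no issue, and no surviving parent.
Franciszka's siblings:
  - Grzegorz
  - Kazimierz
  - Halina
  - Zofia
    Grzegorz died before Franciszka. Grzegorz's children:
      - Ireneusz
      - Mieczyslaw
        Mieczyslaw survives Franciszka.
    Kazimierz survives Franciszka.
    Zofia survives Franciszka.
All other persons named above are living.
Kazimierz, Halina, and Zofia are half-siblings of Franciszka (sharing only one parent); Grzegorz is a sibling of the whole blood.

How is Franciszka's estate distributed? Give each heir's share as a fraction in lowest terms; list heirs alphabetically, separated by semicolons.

No spouse, descendants, or parent survives, so the estate passes to Franciszka's siblings per stirpes.
Half-blood and whole-blood siblings take equally under the stated rule.
The estate is divided into 4 equal shares of 1/4 among Grzegorz, Kazimierz, Halina, Zofia.
Grzegorz predeceased; the 1/4 allotted to Grzegorz's branch passes to Grzegorz's issue by representation.
The 1/4 is divided into 2 equal shares of 1/8 among Ireneusz, Mieczyslaw.
Ireneusz is living and takes 1/8.
Mieczyslaw is living and takes 1/8.
Kazimierz is living and takes 1/4.
Halina is living and takes 1/4.
Zofia is living and takes 1/4.

Halina 1/4; Ireneusz 1/8; Kazimierz 1/4; Mieczyslaw 1/8; Zofia 1/4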